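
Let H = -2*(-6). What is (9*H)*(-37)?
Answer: -3996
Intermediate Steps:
H = 12
(9*H)*(-37) = (9*12)*(-37) = 108*(-37) = -3996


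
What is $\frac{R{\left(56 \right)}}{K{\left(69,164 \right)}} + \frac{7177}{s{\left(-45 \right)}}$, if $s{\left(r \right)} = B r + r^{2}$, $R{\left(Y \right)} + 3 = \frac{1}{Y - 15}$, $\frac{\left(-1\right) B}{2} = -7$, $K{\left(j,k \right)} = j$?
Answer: $\frac{6711181}{1315485} \approx 5.1017$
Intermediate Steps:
$B = 14$ ($B = \left(-2\right) \left(-7\right) = 14$)
$R{\left(Y \right)} = -3 + \frac{1}{-15 + Y}$ ($R{\left(Y \right)} = -3 + \frac{1}{Y - 15} = -3 + \frac{1}{-15 + Y}$)
$s{\left(r \right)} = r^{2} + 14 r$ ($s{\left(r \right)} = 14 r + r^{2} = r^{2} + 14 r$)
$\frac{R{\left(56 \right)}}{K{\left(69,164 \right)}} + \frac{7177}{s{\left(-45 \right)}} = \frac{\frac{1}{-15 + 56} \left(46 - 168\right)}{69} + \frac{7177}{\left(-45\right) \left(14 - 45\right)} = \frac{46 - 168}{41} \cdot \frac{1}{69} + \frac{7177}{\left(-45\right) \left(-31\right)} = \frac{1}{41} \left(-122\right) \frac{1}{69} + \frac{7177}{1395} = \left(- \frac{122}{41}\right) \frac{1}{69} + 7177 \cdot \frac{1}{1395} = - \frac{122}{2829} + \frac{7177}{1395} = \frac{6711181}{1315485}$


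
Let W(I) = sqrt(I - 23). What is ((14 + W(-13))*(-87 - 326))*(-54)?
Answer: 312228 + 133812*I ≈ 3.1223e+5 + 1.3381e+5*I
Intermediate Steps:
W(I) = sqrt(-23 + I)
((14 + W(-13))*(-87 - 326))*(-54) = ((14 + sqrt(-23 - 13))*(-87 - 326))*(-54) = ((14 + sqrt(-36))*(-413))*(-54) = ((14 + 6*I)*(-413))*(-54) = (-5782 - 2478*I)*(-54) = 312228 + 133812*I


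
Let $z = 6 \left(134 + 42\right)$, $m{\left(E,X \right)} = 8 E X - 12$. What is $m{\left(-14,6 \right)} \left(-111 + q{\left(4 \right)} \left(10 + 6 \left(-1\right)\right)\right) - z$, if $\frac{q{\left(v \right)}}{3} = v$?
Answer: $42036$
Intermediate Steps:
$m{\left(E,X \right)} = -12 + 8 E X$ ($m{\left(E,X \right)} = 8 E X - 12 = -12 + 8 E X$)
$q{\left(v \right)} = 3 v$
$z = 1056$ ($z = 6 \cdot 176 = 1056$)
$m{\left(-14,6 \right)} \left(-111 + q{\left(4 \right)} \left(10 + 6 \left(-1\right)\right)\right) - z = \left(-12 + 8 \left(-14\right) 6\right) \left(-111 + 3 \cdot 4 \left(10 + 6 \left(-1\right)\right)\right) - 1056 = \left(-12 - 672\right) \left(-111 + 12 \left(10 - 6\right)\right) - 1056 = - 684 \left(-111 + 12 \cdot 4\right) - 1056 = - 684 \left(-111 + 48\right) - 1056 = \left(-684\right) \left(-63\right) - 1056 = 43092 - 1056 = 42036$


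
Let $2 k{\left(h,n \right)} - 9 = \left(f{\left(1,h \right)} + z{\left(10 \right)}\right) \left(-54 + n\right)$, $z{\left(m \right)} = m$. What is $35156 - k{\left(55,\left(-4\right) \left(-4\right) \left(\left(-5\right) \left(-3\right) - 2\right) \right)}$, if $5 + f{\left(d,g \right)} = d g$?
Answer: $\frac{61063}{2} \approx 30532.0$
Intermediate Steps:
$f{\left(d,g \right)} = -5 + d g$
$k{\left(h,n \right)} = \frac{9}{2} + \frac{\left(-54 + n\right) \left(5 + h\right)}{2}$ ($k{\left(h,n \right)} = \frac{9}{2} + \frac{\left(\left(-5 + 1 h\right) + 10\right) \left(-54 + n\right)}{2} = \frac{9}{2} + \frac{\left(\left(-5 + h\right) + 10\right) \left(-54 + n\right)}{2} = \frac{9}{2} + \frac{\left(5 + h\right) \left(-54 + n\right)}{2} = \frac{9}{2} + \frac{\left(-54 + n\right) \left(5 + h\right)}{2}$)
$35156 - k{\left(55,\left(-4\right) \left(-4\right) \left(\left(-5\right) \left(-3\right) - 2\right) \right)} = 35156 - \left(- \frac{261}{2} - 1485 + \frac{5 \left(-4\right) \left(-4\right) \left(\left(-5\right) \left(-3\right) - 2\right)}{2} + \frac{1}{2} \cdot 55 \left(-4\right) \left(-4\right) \left(\left(-5\right) \left(-3\right) - 2\right)\right) = 35156 - \left(- \frac{261}{2} - 1485 + \frac{5 \cdot 16 \left(15 - 2\right)}{2} + \frac{1}{2} \cdot 55 \cdot 16 \left(15 - 2\right)\right) = 35156 - \left(- \frac{261}{2} - 1485 + \frac{5 \cdot 16 \cdot 13}{2} + \frac{1}{2} \cdot 55 \cdot 16 \cdot 13\right) = 35156 - \left(- \frac{261}{2} - 1485 + \frac{5}{2} \cdot 208 + \frac{1}{2} \cdot 55 \cdot 208\right) = 35156 - \left(- \frac{261}{2} - 1485 + 520 + 5720\right) = 35156 - \frac{9249}{2} = \frac{61063}{2}$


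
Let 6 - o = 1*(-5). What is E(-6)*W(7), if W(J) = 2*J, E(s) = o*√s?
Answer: 154*I*√6 ≈ 377.22*I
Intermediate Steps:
o = 11 (o = 6 - (-5) = 6 - 1*(-5) = 6 + 5 = 11)
E(s) = 11*√s
E(-6)*W(7) = (11*√(-6))*(2*7) = (11*(I*√6))*14 = (11*I*√6)*14 = 154*I*√6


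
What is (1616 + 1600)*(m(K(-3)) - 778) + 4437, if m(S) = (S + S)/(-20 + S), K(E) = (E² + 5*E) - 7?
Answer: -27445849/11 ≈ -2.4951e+6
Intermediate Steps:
K(E) = -7 + E² + 5*E
m(S) = 2*S/(-20 + S) (m(S) = (2*S)/(-20 + S) = 2*S/(-20 + S))
(1616 + 1600)*(m(K(-3)) - 778) + 4437 = (1616 + 1600)*(2*(-7 + (-3)² + 5*(-3))/(-20 + (-7 + (-3)² + 5*(-3))) - 778) + 4437 = 3216*(2*(-7 + 9 - 15)/(-20 + (-7 + 9 - 15)) - 778) + 4437 = 3216*(2*(-13)/(-20 - 13) - 778) + 4437 = 3216*(2*(-13)/(-33) - 778) + 4437 = 3216*(2*(-13)*(-1/33) - 778) + 4437 = 3216*(26/33 - 778) + 4437 = 3216*(-25648/33) + 4437 = -27494656/11 + 4437 = -27445849/11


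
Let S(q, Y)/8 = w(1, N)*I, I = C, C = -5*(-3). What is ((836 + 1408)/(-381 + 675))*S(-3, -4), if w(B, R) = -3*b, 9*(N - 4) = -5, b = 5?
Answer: -673200/49 ≈ -13739.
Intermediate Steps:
N = 31/9 (N = 4 + (1/9)*(-5) = 4 - 5/9 = 31/9 ≈ 3.4444)
C = 15
w(B, R) = -15 (w(B, R) = -3*5 = -15)
I = 15
S(q, Y) = -1800 (S(q, Y) = 8*(-15*15) = 8*(-225) = -1800)
((836 + 1408)/(-381 + 675))*S(-3, -4) = ((836 + 1408)/(-381 + 675))*(-1800) = (2244/294)*(-1800) = (2244*(1/294))*(-1800) = (374/49)*(-1800) = -673200/49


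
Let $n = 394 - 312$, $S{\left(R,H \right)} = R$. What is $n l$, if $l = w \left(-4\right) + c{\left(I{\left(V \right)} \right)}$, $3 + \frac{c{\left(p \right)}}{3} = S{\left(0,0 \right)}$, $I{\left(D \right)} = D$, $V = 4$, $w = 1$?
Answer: $-1066$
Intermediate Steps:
$c{\left(p \right)} = -9$ ($c{\left(p \right)} = -9 + 3 \cdot 0 = -9 + 0 = -9$)
$n = 82$
$l = -13$ ($l = 1 \left(-4\right) - 9 = -4 - 9 = -13$)
$n l = 82 \left(-13\right) = -1066$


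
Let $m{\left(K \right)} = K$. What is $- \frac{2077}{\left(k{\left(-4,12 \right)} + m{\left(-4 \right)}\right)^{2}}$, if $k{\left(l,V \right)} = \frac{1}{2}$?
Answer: $- \frac{8308}{49} \approx -169.55$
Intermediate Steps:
$k{\left(l,V \right)} = \frac{1}{2}$
$- \frac{2077}{\left(k{\left(-4,12 \right)} + m{\left(-4 \right)}\right)^{2}} = - \frac{2077}{\left(\frac{1}{2} - 4\right)^{2}} = - \frac{2077}{\left(- \frac{7}{2}\right)^{2}} = - \frac{2077}{\frac{49}{4}} = \left(-2077\right) \frac{4}{49} = - \frac{8308}{49}$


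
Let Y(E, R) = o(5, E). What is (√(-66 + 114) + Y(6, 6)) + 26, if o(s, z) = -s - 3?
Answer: 18 + 4*√3 ≈ 24.928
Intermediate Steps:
o(s, z) = -3 - s
Y(E, R) = -8 (Y(E, R) = -3 - 1*5 = -3 - 5 = -8)
(√(-66 + 114) + Y(6, 6)) + 26 = (√(-66 + 114) - 8) + 26 = (√48 - 8) + 26 = (4*√3 - 8) + 26 = (-8 + 4*√3) + 26 = 18 + 4*√3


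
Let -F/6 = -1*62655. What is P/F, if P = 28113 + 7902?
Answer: 2401/25062 ≈ 0.095802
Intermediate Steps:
F = 375930 (F = -(-6)*62655 = -6*(-62655) = 375930)
P = 36015
P/F = 36015/375930 = 36015*(1/375930) = 2401/25062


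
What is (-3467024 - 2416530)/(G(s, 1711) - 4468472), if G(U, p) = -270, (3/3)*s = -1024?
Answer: 2941777/2234371 ≈ 1.3166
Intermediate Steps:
s = -1024
(-3467024 - 2416530)/(G(s, 1711) - 4468472) = (-3467024 - 2416530)/(-270 - 4468472) = -5883554/(-4468742) = -5883554*(-1/4468742) = 2941777/2234371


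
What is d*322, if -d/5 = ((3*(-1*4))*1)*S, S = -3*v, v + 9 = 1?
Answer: 463680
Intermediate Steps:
v = -8 (v = -9 + 1 = -8)
S = 24 (S = -3*(-8) = 24)
d = 1440 (d = -5*(3*(-1*4))*1*24 = -5*(3*(-4))*1*24 = -5*(-12*1)*24 = -(-60)*24 = -5*(-288) = 1440)
d*322 = 1440*322 = 463680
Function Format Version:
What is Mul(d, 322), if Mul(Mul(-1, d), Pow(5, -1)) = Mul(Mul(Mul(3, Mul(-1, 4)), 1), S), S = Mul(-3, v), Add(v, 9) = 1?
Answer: 463680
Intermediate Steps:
v = -8 (v = Add(-9, 1) = -8)
S = 24 (S = Mul(-3, -8) = 24)
d = 1440 (d = Mul(-5, Mul(Mul(Mul(3, Mul(-1, 4)), 1), 24)) = Mul(-5, Mul(Mul(Mul(3, -4), 1), 24)) = Mul(-5, Mul(Mul(-12, 1), 24)) = Mul(-5, Mul(-12, 24)) = Mul(-5, -288) = 1440)
Mul(d, 322) = Mul(1440, 322) = 463680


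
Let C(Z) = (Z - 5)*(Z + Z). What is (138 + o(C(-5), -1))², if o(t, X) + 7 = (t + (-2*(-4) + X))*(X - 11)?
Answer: 1329409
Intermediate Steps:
C(Z) = 2*Z*(-5 + Z) (C(Z) = (-5 + Z)*(2*Z) = 2*Z*(-5 + Z))
o(t, X) = -7 + (-11 + X)*(8 + X + t) (o(t, X) = -7 + (t + (-2*(-4) + X))*(X - 11) = -7 + (t + (8 + X))*(-11 + X) = -7 + (8 + X + t)*(-11 + X) = -7 + (-11 + X)*(8 + X + t))
(138 + o(C(-5), -1))² = (138 + (-95 + (-1)² - 22*(-5)*(-5 - 5) - 3*(-1) - 2*(-5)*(-5 - 5)))² = (138 + (-95 + 1 - 22*(-5)*(-10) + 3 - 2*(-5)*(-10)))² = (138 + (-95 + 1 - 11*100 + 3 - 1*100))² = (138 + (-95 + 1 - 1100 + 3 - 100))² = (138 - 1291)² = (-1153)² = 1329409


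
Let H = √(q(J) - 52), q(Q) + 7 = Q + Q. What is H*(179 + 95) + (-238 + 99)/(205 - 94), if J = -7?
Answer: -139/111 + 274*I*√73 ≈ -1.2523 + 2341.1*I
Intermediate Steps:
q(Q) = -7 + 2*Q (q(Q) = -7 + (Q + Q) = -7 + 2*Q)
H = I*√73 (H = √((-7 + 2*(-7)) - 52) = √((-7 - 14) - 52) = √(-21 - 52) = √(-73) = I*√73 ≈ 8.544*I)
H*(179 + 95) + (-238 + 99)/(205 - 94) = (I*√73)*(179 + 95) + (-238 + 99)/(205 - 94) = (I*√73)*274 - 139/111 = 274*I*√73 - 139*1/111 = 274*I*√73 - 139/111 = -139/111 + 274*I*√73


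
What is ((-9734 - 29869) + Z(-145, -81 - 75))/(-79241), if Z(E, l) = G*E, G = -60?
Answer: 30903/79241 ≈ 0.38999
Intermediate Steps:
Z(E, l) = -60*E
((-9734 - 29869) + Z(-145, -81 - 75))/(-79241) = ((-9734 - 29869) - 60*(-145))/(-79241) = (-39603 + 8700)*(-1/79241) = -30903*(-1/79241) = 30903/79241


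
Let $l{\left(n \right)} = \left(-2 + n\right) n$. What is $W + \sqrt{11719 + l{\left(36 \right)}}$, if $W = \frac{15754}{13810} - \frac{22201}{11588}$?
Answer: $- \frac{62019229}{80015140} + 43 \sqrt{7} \approx 112.99$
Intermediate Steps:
$l{\left(n \right)} = n \left(-2 + n\right)$
$W = - \frac{62019229}{80015140}$ ($W = 15754 \cdot \frac{1}{13810} - \frac{22201}{11588} = \frac{7877}{6905} - \frac{22201}{11588} = - \frac{62019229}{80015140} \approx -0.77509$)
$W + \sqrt{11719 + l{\left(36 \right)}} = - \frac{62019229}{80015140} + \sqrt{11719 + 36 \left(-2 + 36\right)} = - \frac{62019229}{80015140} + \sqrt{11719 + 36 \cdot 34} = - \frac{62019229}{80015140} + \sqrt{11719 + 1224} = - \frac{62019229}{80015140} + \sqrt{12943} = - \frac{62019229}{80015140} + 43 \sqrt{7}$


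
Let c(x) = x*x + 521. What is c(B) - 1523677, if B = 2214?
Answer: 3378640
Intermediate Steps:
c(x) = 521 + x² (c(x) = x² + 521 = 521 + x²)
c(B) - 1523677 = (521 + 2214²) - 1523677 = (521 + 4901796) - 1523677 = 4902317 - 1523677 = 3378640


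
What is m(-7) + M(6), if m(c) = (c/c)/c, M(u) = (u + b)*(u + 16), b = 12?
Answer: 2771/7 ≈ 395.86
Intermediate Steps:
M(u) = (12 + u)*(16 + u) (M(u) = (u + 12)*(u + 16) = (12 + u)*(16 + u))
m(c) = 1/c
m(-7) + M(6) = 1/(-7) + (192 + 6² + 28*6) = -⅐ + (192 + 36 + 168) = -⅐ + 396 = 2771/7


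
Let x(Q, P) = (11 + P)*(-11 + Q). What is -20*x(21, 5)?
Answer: -3200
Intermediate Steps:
x(Q, P) = (-11 + Q)*(11 + P)
-20*x(21, 5) = -20*(-121 - 11*5 + 11*21 + 5*21) = -20*(-121 - 55 + 231 + 105) = -20*160 = -3200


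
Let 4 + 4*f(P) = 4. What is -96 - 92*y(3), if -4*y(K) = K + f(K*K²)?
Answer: -27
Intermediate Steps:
f(P) = 0 (f(P) = -1 + (¼)*4 = -1 + 1 = 0)
y(K) = -K/4 (y(K) = -(K + 0)/4 = -K/4)
-96 - 92*y(3) = -96 - (-23)*3 = -96 - 92*(-¾) = -96 + 69 = -27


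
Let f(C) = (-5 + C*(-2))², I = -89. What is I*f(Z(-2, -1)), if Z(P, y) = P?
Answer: -89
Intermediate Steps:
f(C) = (-5 - 2*C)²
I*f(Z(-2, -1)) = -89*(5 + 2*(-2))² = -89*(5 - 4)² = -89*1² = -89*1 = -89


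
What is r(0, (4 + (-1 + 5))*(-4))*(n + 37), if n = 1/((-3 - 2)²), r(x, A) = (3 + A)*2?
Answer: -53708/25 ≈ -2148.3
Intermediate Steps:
r(x, A) = 6 + 2*A
n = 1/25 (n = 1/((-5)²) = 1/25 ≈ 0.040000)
r(0, (4 + (-1 + 5))*(-4))*(n + 37) = (6 + 2*((4 + (-1 + 5))*(-4)))*(1/25 + 37) = (6 + 2*((4 + 4)*(-4)))*(926/25) = (6 + 2*(8*(-4)))*(926/25) = (6 + 2*(-32))*(926/25) = (6 - 64)*(926/25) = -58*926/25 = -53708/25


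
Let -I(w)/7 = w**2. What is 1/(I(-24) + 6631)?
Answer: 1/2599 ≈ 0.00038476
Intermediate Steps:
I(w) = -7*w**2
1/(I(-24) + 6631) = 1/(-7*(-24)**2 + 6631) = 1/(-7*576 + 6631) = 1/(-4032 + 6631) = 1/2599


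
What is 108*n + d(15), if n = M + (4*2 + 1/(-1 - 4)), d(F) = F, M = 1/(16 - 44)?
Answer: 29874/35 ≈ 853.54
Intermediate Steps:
M = -1/28 (M = 1/(-28) = -1/28 ≈ -0.035714)
n = 1087/140 (n = -1/28 + (4*2 + 1/(-1 - 4)) = -1/28 + (8 + 1/(-5)) = -1/28 + (8 - ⅕) = -1/28 + 39/5 = 1087/140 ≈ 7.7643)
108*n + d(15) = 108*(1087/140) + 15 = 29349/35 + 15 = 29874/35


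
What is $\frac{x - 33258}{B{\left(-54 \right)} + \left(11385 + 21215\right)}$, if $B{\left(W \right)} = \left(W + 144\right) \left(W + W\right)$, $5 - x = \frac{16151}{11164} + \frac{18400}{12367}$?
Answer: $- \frac{4591486853581}{3158931501440} \approx -1.4535$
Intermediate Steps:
$x = \frac{285168923}{138065188}$ ($x = 5 - \left(\frac{16151}{11164} + \frac{18400}{12367}\right) = 5 - \frac{405157017}{138065188} = \frac{285168923}{138065188} \approx 2.0655$)
$B{\left(W \right)} = 2 W \left(144 + W\right)$ ($B{\left(W \right)} = \left(144 + W\right) 2 W = 2 W \left(144 + W\right)$)
$\frac{x - 33258}{B{\left(-54 \right)} + \left(11385 + 21215\right)} = \frac{\frac{285168923}{138065188} - 33258}{2 \left(-54\right) \left(144 - 54\right) + \left(11385 + 21215\right)} = - \frac{4591486853581}{138065188 \left(2 \left(-54\right) 90 + 32600\right)} = - \frac{4591486853581}{138065188 \left(-9720 + 32600\right)} = - \frac{4591486853581}{138065188 \cdot 22880} = \left(- \frac{4591486853581}{138065188}\right) \frac{1}{22880} = - \frac{4591486853581}{3158931501440}$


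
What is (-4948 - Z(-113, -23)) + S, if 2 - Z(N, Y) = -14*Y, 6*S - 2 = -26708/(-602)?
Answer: -1390702/301 ≈ -4620.3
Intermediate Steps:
S = 2326/301 (S = ⅓ + (-26708/(-602))/6 = ⅓ + (-26708*(-1/602))/6 = ⅓ + (⅙)*(13354/301) = ⅓ + 6677/903 = 2326/301 ≈ 7.7276)
Z(N, Y) = 2 + 14*Y (Z(N, Y) = 2 - (-14)*Y = 2 + 14*Y)
(-4948 - Z(-113, -23)) + S = (-4948 - (2 + 14*(-23))) + 2326/301 = (-4948 - (2 - 322)) + 2326/301 = (-4948 - 1*(-320)) + 2326/301 = (-4948 + 320) + 2326/301 = -4628 + 2326/301 = -1390702/301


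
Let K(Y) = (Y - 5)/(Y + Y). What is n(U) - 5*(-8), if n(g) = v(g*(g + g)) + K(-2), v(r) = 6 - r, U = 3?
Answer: 119/4 ≈ 29.750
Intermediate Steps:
K(Y) = (-5 + Y)/(2*Y) (K(Y) = (-5 + Y)/((2*Y)) = (-5 + Y)*(1/(2*Y)) = (-5 + Y)/(2*Y))
n(g) = 31/4 - 2*g**2 (n(g) = (6 - g*(g + g)) + (1/2)*(-5 - 2)/(-2) = (6 - g*2*g) + (1/2)*(-1/2)*(-7) = (6 - 2*g**2) + 7/4 = 31/4 - 2*g**2)
n(U) - 5*(-8) = (31/4 - 2*3**2) - 5*(-8) = (31/4 - 2*9) + 40 = (31/4 - 18) + 40 = -41/4 + 40 = 119/4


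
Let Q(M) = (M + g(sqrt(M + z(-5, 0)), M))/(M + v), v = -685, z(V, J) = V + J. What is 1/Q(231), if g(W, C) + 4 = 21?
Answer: -227/124 ≈ -1.8306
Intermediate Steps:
z(V, J) = J + V
g(W, C) = 17 (g(W, C) = -4 + 21 = 17)
Q(M) = (17 + M)/(-685 + M) (Q(M) = (M + 17)/(M - 685) = (17 + M)/(-685 + M))
1/Q(231) = 1/((17 + 231)/(-685 + 231)) = 1/(248/(-454)) = 1/(-1/454*248) = 1/(-124/227) = -227/124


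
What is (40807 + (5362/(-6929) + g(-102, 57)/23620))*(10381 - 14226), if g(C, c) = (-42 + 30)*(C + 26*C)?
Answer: -1283979606681307/8183149 ≈ -1.5691e+8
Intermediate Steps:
g(C, c) = -324*C
(40807 + (5362/(-6929) + g(-102, 57)/23620))*(10381 - 14226) = (40807 + (5362/(-6929) - 324*(-102)/23620))*(10381 - 14226) = (40807 + (5362*(-1/6929) + 33048*(1/23620)))*(-3845) = (40807 + (-5362/6929 + 8262/5905))*(-3845) = (40807 + 25584788/40915745)*(-3845) = (1669674391003/40915745)*(-3845) = -1283979606681307/8183149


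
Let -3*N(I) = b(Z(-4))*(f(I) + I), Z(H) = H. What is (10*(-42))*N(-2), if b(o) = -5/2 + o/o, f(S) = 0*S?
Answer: 420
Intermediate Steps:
f(S) = 0
b(o) = -3/2 (b(o) = -5*½ + 1 = -5/2 + 1 = -3/2)
N(I) = I/2 (N(I) = -(-1)*(0 + I)/2 = -(-1)*I/2 = I/2)
(10*(-42))*N(-2) = (10*(-42))*((½)*(-2)) = -420*(-1) = 420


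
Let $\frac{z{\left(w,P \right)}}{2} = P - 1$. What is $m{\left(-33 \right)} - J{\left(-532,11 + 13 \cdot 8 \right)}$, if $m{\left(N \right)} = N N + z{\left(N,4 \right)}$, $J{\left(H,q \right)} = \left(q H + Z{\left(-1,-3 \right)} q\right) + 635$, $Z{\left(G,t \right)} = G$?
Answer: $61755$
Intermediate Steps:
$z{\left(w,P \right)} = -2 + 2 P$ ($z{\left(w,P \right)} = 2 \left(P - 1\right) = 2 \left(-1 + P\right) = -2 + 2 P$)
$J{\left(H,q \right)} = 635 - q + H q$ ($J{\left(H,q \right)} = \left(q H - q\right) + 635 = \left(H q - q\right) + 635 = \left(- q + H q\right) + 635 = 635 - q + H q$)
$m{\left(N \right)} = 6 + N^{2}$ ($m{\left(N \right)} = N N + \left(-2 + 2 \cdot 4\right) = N^{2} + \left(-2 + 8\right) = N^{2} + 6 = 6 + N^{2}$)
$m{\left(-33 \right)} - J{\left(-532,11 + 13 \cdot 8 \right)} = \left(6 + \left(-33\right)^{2}\right) - \left(635 - \left(11 + 13 \cdot 8\right) - 532 \left(11 + 13 \cdot 8\right)\right) = \left(6 + 1089\right) - \left(635 - \left(11 + 104\right) - 532 \left(11 + 104\right)\right) = 1095 - \left(635 - 115 - 61180\right) = 1095 - -60660 = 1095 + 60660 = 61755$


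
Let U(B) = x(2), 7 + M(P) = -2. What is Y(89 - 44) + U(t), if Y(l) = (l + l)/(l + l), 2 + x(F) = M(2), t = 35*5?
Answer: -10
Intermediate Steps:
M(P) = -9 (M(P) = -7 - 2 = -9)
t = 175
x(F) = -11 (x(F) = -2 - 9 = -11)
Y(l) = 1 (Y(l) = (2*l)/((2*l)) = (2*l)*(1/(2*l)) = 1)
U(B) = -11
Y(89 - 44) + U(t) = 1 - 11 = -10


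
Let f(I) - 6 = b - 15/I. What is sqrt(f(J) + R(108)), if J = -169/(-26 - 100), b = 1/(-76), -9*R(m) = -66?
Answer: sqrt(4692981)/1482 ≈ 1.4618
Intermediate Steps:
R(m) = 22/3 (R(m) = -1/9*(-66) = 22/3)
b = -1/76 ≈ -0.013158
J = 169/126 (J = -169/(-126) = -169*(-1/126) = 169/126 ≈ 1.3413)
f(I) = 455/76 - 15/I (f(I) = 6 + (-1/76 - 15/I) = 455/76 - 15/I)
sqrt(f(J) + R(108)) = sqrt((455/76 - 15/169/126) + 22/3) = sqrt((455/76 - 15*126/169) + 22/3) = sqrt((455/76 - 1890/169) + 22/3) = sqrt(-66745/12844 + 22/3) = sqrt(82333/38532) = sqrt(4692981)/1482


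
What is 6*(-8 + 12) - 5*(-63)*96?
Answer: 30264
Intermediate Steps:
6*(-8 + 12) - 5*(-63)*96 = 6*4 + 315*96 = 24 + 30240 = 30264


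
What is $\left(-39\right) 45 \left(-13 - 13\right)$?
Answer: $45630$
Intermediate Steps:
$\left(-39\right) 45 \left(-13 - 13\right) = - 1755 \left(-13 - 13\right) = \left(-1755\right) \left(-26\right) = 45630$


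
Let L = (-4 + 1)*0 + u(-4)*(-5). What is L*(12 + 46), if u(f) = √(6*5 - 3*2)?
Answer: -580*√6 ≈ -1420.7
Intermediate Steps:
u(f) = 2*√6 (u(f) = √(30 - 6) = √24 = 2*√6)
L = -10*√6 (L = (-4 + 1)*0 + (2*√6)*(-5) = -3*0 - 10*√6 = 0 - 10*√6 = -10*√6 ≈ -24.495)
L*(12 + 46) = (-10*√6)*(12 + 46) = -10*√6*58 = -580*√6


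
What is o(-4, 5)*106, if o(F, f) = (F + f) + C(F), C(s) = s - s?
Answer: 106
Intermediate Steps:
C(s) = 0
o(F, f) = F + f (o(F, f) = (F + f) + 0 = F + f)
o(-4, 5)*106 = (-4 + 5)*106 = 1*106 = 106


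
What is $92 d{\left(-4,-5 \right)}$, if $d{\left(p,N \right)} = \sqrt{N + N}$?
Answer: $92 i \sqrt{10} \approx 290.93 i$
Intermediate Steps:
$d{\left(p,N \right)} = \sqrt{2} \sqrt{N}$ ($d{\left(p,N \right)} = \sqrt{2 N} = \sqrt{2} \sqrt{N}$)
$92 d{\left(-4,-5 \right)} = 92 \sqrt{2} \sqrt{-5} = 92 \sqrt{2} i \sqrt{5} = 92 i \sqrt{10}$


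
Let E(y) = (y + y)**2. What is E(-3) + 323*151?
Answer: 48809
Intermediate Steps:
E(y) = 4*y**2 (E(y) = (2*y)**2 = 4*y**2)
E(-3) + 323*151 = 4*(-3)**2 + 323*151 = 4*9 + 48773 = 36 + 48773 = 48809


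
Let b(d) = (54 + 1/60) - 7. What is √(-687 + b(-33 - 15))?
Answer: I*√575985/30 ≈ 25.298*I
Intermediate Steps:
b(d) = 2821/60 (b(d) = (54 + 1/60) - 7 = 3241/60 - 7 = 2821/60)
√(-687 + b(-33 - 15)) = √(-687 + 2821/60) = √(-38399/60) = I*√575985/30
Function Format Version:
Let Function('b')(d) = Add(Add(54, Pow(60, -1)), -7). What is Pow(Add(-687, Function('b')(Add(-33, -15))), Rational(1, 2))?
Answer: Mul(Rational(1, 30), I, Pow(575985, Rational(1, 2))) ≈ Mul(25.298, I)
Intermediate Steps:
Function('b')(d) = Rational(2821, 60) (Function('b')(d) = Add(Add(54, Rational(1, 60)), -7) = Add(Rational(3241, 60), -7) = Rational(2821, 60))
Pow(Add(-687, Function('b')(Add(-33, -15))), Rational(1, 2)) = Pow(Add(-687, Rational(2821, 60)), Rational(1, 2)) = Pow(Rational(-38399, 60), Rational(1, 2)) = Mul(Rational(1, 30), I, Pow(575985, Rational(1, 2)))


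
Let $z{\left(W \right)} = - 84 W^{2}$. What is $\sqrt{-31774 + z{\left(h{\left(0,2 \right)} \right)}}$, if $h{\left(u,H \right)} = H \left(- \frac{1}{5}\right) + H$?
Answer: $\frac{i \sqrt{799726}}{5} \approx 178.85 i$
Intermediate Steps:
$h{\left(u,H \right)} = \frac{4 H}{5}$ ($h{\left(u,H \right)} = H \left(\left(-1\right) \frac{1}{5}\right) + H = H \left(- \frac{1}{5}\right) + H = - \frac{H}{5} + H = \frac{4 H}{5}$)
$\sqrt{-31774 + z{\left(h{\left(0,2 \right)} \right)}} = \sqrt{-31774 - 84 \left(\frac{4}{5} \cdot 2\right)^{2}} = \sqrt{-31774 - 84 \left(\frac{8}{5}\right)^{2}} = \sqrt{-31774 - \frac{5376}{25}} = \sqrt{- \frac{799726}{25}} = \frac{i \sqrt{799726}}{5}$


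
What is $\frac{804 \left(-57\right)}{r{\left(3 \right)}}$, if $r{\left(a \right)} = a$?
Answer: $-15276$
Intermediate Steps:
$\frac{804 \left(-57\right)}{r{\left(3 \right)}} = \frac{804 \left(-57\right)}{3} = \left(-45828\right) \frac{1}{3} = -15276$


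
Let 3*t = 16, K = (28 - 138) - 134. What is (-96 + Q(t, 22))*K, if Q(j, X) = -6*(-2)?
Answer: 20496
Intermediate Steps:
K = -244 (K = -110 - 134 = -244)
t = 16/3 (t = (⅓)*16 = 16/3 ≈ 5.3333)
Q(j, X) = 12
(-96 + Q(t, 22))*K = (-96 + 12)*(-244) = -84*(-244) = 20496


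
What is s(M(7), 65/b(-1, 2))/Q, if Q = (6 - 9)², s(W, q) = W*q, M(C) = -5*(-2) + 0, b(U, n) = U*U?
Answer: 650/9 ≈ 72.222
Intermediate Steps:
b(U, n) = U²
M(C) = 10 (M(C) = 10 + 0 = 10)
Q = 9 (Q = (-3)² = 9)
s(M(7), 65/b(-1, 2))/Q = (10*(65/((-1)²)))/9 = (10*(65/1))*(⅑) = (10*(65*1))*(⅑) = (10*65)*(⅑) = 650*(⅑) = 650/9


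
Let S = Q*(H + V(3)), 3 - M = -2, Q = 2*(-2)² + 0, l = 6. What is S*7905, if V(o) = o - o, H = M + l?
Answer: 695640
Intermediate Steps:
Q = 8 (Q = 2*4 + 0 = 8 + 0 = 8)
M = 5 (M = 3 - 1*(-2) = 3 + 2 = 5)
H = 11 (H = 5 + 6 = 11)
V(o) = 0
S = 88 (S = 8*(11 + 0) = 8*11 = 88)
S*7905 = 88*7905 = 695640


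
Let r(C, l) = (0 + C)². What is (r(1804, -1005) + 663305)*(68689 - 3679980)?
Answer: -14148030587811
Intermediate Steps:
r(C, l) = C²
(r(1804, -1005) + 663305)*(68689 - 3679980) = (1804² + 663305)*(68689 - 3679980) = (3254416 + 663305)*(-3611291) = 3917721*(-3611291) = -14148030587811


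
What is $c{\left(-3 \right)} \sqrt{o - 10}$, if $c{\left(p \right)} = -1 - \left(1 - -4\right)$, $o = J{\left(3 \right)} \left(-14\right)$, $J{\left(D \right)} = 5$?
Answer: $- 24 i \sqrt{5} \approx - 53.666 i$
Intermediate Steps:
$o = -70$ ($o = 5 \left(-14\right) = -70$)
$c{\left(p \right)} = -6$ ($c{\left(p \right)} = -1 - \left(1 + 4\right) = -1 - 5 = -6$)
$c{\left(-3 \right)} \sqrt{o - 10} = - 6 \sqrt{-70 - 10} = - 6 \sqrt{-80} = - 6 \cdot 4 i \sqrt{5} = - 24 i \sqrt{5}$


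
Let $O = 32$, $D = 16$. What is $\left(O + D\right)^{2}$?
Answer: $2304$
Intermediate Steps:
$\left(O + D\right)^{2} = \left(32 + 16\right)^{2} = 48^{2} = 2304$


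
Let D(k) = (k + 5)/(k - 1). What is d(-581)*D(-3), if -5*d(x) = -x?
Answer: 581/10 ≈ 58.100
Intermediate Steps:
D(k) = (5 + k)/(-1 + k)
d(x) = x/5 (d(x) = -(-1)*x/5 = x/5)
d(-581)*D(-3) = ((⅕)*(-581))*((5 - 3)/(-1 - 3)) = -581*2/(5*(-4)) = -(-581)*2/20 = -581/5*(-½) = 581/10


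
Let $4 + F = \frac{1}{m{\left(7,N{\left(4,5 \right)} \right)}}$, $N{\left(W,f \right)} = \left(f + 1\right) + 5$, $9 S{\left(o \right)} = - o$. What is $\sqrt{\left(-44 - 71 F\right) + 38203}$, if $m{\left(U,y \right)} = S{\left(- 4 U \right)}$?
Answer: $\frac{\sqrt{7530355}}{14} \approx 196.01$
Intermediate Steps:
$S{\left(o \right)} = - \frac{o}{9}$ ($S{\left(o \right)} = \frac{\left(-1\right) o}{9} = - \frac{o}{9}$)
$N{\left(W,f \right)} = 6 + f$ ($N{\left(W,f \right)} = \left(1 + f\right) + 5 = 6 + f$)
$m{\left(U,y \right)} = \frac{4 U}{9}$ ($m{\left(U,y \right)} = - \frac{\left(-4\right) U}{9} = \frac{4 U}{9}$)
$F = - \frac{103}{28}$ ($F = -4 + \frac{1}{\frac{4}{9} \cdot 7} = -4 + \frac{1}{\frac{28}{9}} = -4 + \frac{9}{28} = - \frac{103}{28} \approx -3.6786$)
$\sqrt{\left(-44 - 71 F\right) + 38203} = \sqrt{\left(-44 - - \frac{7313}{28}\right) + 38203} = \sqrt{\left(-44 + \frac{7313}{28}\right) + 38203} = \sqrt{\frac{6081}{28} + 38203} = \sqrt{\frac{1075765}{28}} = \frac{\sqrt{7530355}}{14}$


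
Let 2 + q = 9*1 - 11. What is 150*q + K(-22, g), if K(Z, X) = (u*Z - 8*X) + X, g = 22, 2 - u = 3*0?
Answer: -798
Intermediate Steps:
u = 2 (u = 2 - 3*0 = 2 - 1*0 = 2 + 0 = 2)
K(Z, X) = -7*X + 2*Z (K(Z, X) = (2*Z - 8*X) + X = (-8*X + 2*Z) + X = -7*X + 2*Z)
q = -4 (q = -2 + (9*1 - 11) = -2 + (9 - 11) = -2 - 2 = -4)
150*q + K(-22, g) = 150*(-4) + (-7*22 + 2*(-22)) = -600 + (-154 - 44) = -600 - 198 = -798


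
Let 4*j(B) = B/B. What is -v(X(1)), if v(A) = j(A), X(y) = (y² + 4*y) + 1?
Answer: -¼ ≈ -0.25000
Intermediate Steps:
X(y) = 1 + y² + 4*y
j(B) = ¼ (j(B) = (B/B)/4 = (¼)*1 = ¼)
v(A) = ¼
-v(X(1)) = -1*¼ = -¼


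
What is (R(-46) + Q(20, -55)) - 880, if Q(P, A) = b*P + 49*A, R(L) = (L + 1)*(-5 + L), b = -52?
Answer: -2320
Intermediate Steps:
R(L) = (1 + L)*(-5 + L)
Q(P, A) = -52*P + 49*A
(R(-46) + Q(20, -55)) - 880 = ((-5 + (-46)**2 - 4*(-46)) + (-52*20 + 49*(-55))) - 880 = ((-5 + 2116 + 184) + (-1040 - 2695)) - 880 = (2295 - 3735) - 880 = -1440 - 880 = -2320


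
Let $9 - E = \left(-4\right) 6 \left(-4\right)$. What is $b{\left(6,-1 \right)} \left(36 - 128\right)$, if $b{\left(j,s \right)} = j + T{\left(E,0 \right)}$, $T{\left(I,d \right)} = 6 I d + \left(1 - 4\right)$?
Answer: $-276$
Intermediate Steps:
$E = -87$ ($E = 9 - \left(-4\right) 6 \left(-4\right) = 9 - \left(-24\right) \left(-4\right) = 9 - 96 = -87$)
$T{\left(I,d \right)} = -3 + 6 I d$ ($T{\left(I,d \right)} = 6 I d - 3 = -3 + 6 I d$)
$b{\left(j,s \right)} = -3 + j$ ($b{\left(j,s \right)} = j - \left(3 + 522 \cdot 0\right) = j + \left(-3 + 0\right) = j - 3 = -3 + j$)
$b{\left(6,-1 \right)} \left(36 - 128\right) = \left(-3 + 6\right) \left(36 - 128\right) = 3 \left(-92\right) = -276$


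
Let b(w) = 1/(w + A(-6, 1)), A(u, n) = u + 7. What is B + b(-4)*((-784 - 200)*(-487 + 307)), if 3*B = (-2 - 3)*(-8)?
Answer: -177080/3 ≈ -59027.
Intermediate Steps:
A(u, n) = 7 + u
b(w) = 1/(1 + w) (b(w) = 1/(w + (7 - 6)) = 1/(w + 1) = 1/(1 + w))
B = 40/3 (B = ((-2 - 3)*(-8))/3 = (-5*(-8))/3 = (⅓)*40 = 40/3 ≈ 13.333)
B + b(-4)*((-784 - 200)*(-487 + 307)) = 40/3 + ((-784 - 200)*(-487 + 307))/(1 - 4) = 40/3 + (-984*(-180))/(-3) = 40/3 - ⅓*177120 = 40/3 - 59040 = -177080/3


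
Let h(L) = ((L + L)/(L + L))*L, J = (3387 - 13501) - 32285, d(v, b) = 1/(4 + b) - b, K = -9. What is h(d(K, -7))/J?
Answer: -20/127197 ≈ -0.00015724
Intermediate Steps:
J = -42399 (J = -10114 - 32285 = -42399)
h(L) = L (h(L) = ((2*L)/((2*L)))*L = ((2*L)*(1/(2*L)))*L = 1*L = L)
h(d(K, -7))/J = ((1 - 1*(-7)² - 4*(-7))/(4 - 7))/(-42399) = ((1 - 1*49 + 28)/(-3))*(-1/42399) = -(1 - 49 + 28)/3*(-1/42399) = -⅓*(-20)*(-1/42399) = (20/3)*(-1/42399) = -20/127197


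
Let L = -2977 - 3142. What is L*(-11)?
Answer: 67309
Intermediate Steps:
L = -6119
L*(-11) = -6119*(-11) = 67309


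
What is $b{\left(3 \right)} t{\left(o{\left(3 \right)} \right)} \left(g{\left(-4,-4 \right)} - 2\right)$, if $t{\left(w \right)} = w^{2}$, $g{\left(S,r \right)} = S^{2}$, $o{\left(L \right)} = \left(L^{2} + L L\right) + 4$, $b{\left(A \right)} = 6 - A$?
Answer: $20328$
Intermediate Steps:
$o{\left(L \right)} = 4 + 2 L^{2}$ ($o{\left(L \right)} = \left(L^{2} + L^{2}\right) + 4 = 2 L^{2} + 4 = 4 + 2 L^{2}$)
$b{\left(3 \right)} t{\left(o{\left(3 \right)} \right)} \left(g{\left(-4,-4 \right)} - 2\right) = \left(6 - 3\right) \left(4 + 2 \cdot 3^{2}\right)^{2} \left(\left(-4\right)^{2} - 2\right) = \left(6 - 3\right) \left(4 + 2 \cdot 9\right)^{2} \left(16 - 2\right) = 3 \left(4 + 18\right)^{2} \cdot 14 = 3 \cdot 22^{2} \cdot 14 = 3 \cdot 484 \cdot 14 = 1452 \cdot 14 = 20328$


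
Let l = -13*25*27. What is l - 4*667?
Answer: -11443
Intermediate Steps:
l = -8775 (l = -325*27 = -8775)
l - 4*667 = -8775 - 4*667 = -8775 - 2668 = -11443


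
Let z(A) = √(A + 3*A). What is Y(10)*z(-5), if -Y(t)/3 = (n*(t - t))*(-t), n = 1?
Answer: 0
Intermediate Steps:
Y(t) = 0 (Y(t) = -3*1*(t - t)*(-t) = -3*1*0*(-t) = -0*(-t) = -3*0 = 0)
z(A) = 2*√A (z(A) = √(4*A) = 2*√A)
Y(10)*z(-5) = 0*(2*√(-5)) = 0*(2*(I*√5)) = 0*(2*I*√5) = 0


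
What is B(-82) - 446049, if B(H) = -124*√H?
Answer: -446049 - 124*I*√82 ≈ -4.4605e+5 - 1122.9*I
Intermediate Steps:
B(-82) - 446049 = -124*I*√82 - 446049 = -446049 - 124*I*√82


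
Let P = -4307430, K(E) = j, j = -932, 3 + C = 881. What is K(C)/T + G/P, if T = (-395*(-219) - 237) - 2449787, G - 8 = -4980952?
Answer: 5888285153348/5090346323085 ≈ 1.1568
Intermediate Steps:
C = 878 (C = -3 + 881 = 878)
G = -4980944 (G = 8 - 4980952 = -4980944)
K(E) = -932
T = -2363519 (T = (86505 - 237) - 2449787 = 86268 - 2449787 = -2363519)
K(C)/T + G/P = -932/(-2363519) - 4980944/(-4307430) = -932*(-1/2363519) - 4980944*(-1/4307430) = 932/2363519 + 2490472/2153715 = 5888285153348/5090346323085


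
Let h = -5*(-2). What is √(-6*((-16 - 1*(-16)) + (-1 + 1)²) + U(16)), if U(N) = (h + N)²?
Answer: 26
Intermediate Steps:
h = 10
U(N) = (10 + N)²
√(-6*((-16 - 1*(-16)) + (-1 + 1)²) + U(16)) = √(-6*((-16 - 1*(-16)) + (-1 + 1)²) + (10 + 16)²) = √(-6*((-16 + 16) + 0²) + 26²) = √(-6*(0 + 0) + 676) = √(-6*0 + 676) = √(0 + 676) = √676 = 26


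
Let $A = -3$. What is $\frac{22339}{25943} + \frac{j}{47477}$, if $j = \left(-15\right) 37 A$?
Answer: $\frac{1103783798}{1231695811} \approx 0.89615$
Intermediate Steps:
$j = 1665$ ($j = \left(-15\right) 37 \left(-3\right) = \left(-555\right) \left(-3\right) = 1665$)
$\frac{22339}{25943} + \frac{j}{47477} = \frac{22339}{25943} + \frac{1665}{47477} = \frac{1103783798}{1231695811}$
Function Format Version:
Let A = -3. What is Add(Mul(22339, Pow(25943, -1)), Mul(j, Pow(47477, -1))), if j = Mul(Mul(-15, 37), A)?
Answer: Rational(1103783798, 1231695811) ≈ 0.89615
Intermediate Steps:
j = 1665 (j = Mul(Mul(-15, 37), -3) = Mul(-555, -3) = 1665)
Add(Mul(22339, Pow(25943, -1)), Mul(j, Pow(47477, -1))) = Add(Mul(22339, Pow(25943, -1)), Mul(1665, Pow(47477, -1))) = Add(Mul(22339, Rational(1, 25943)), Mul(1665, Rational(1, 47477))) = Add(Rational(22339, 25943), Rational(1665, 47477)) = Rational(1103783798, 1231695811)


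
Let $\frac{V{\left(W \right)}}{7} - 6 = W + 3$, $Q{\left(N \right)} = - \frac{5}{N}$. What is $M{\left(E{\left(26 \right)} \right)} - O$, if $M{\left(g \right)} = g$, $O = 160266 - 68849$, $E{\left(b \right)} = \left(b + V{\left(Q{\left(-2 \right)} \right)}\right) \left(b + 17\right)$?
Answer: $- \frac{173675}{2} \approx -86838.0$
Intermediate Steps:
$V{\left(W \right)} = 63 + 7 W$ ($V{\left(W \right)} = 42 + 7 \left(W + 3\right) = 42 + 7 \left(3 + W\right) = 42 + \left(21 + 7 W\right) = 63 + 7 W$)
$E{\left(b \right)} = \left(17 + b\right) \left(\frac{161}{2} + b\right)$ ($E{\left(b \right)} = \left(b + \left(63 + 7 \left(- \frac{5}{-2}\right)\right)\right) \left(b + 17\right) = \left(b + \left(63 + 7 \left(\left(-5\right) \left(- \frac{1}{2}\right)\right)\right)\right) \left(17 + b\right) = \left(b + \left(63 + 7 \cdot \frac{5}{2}\right)\right) \left(17 + b\right) = \left(b + \left(63 + \frac{35}{2}\right)\right) \left(17 + b\right) = \left(b + \frac{161}{2}\right) \left(17 + b\right) = \left(\frac{161}{2} + b\right) \left(17 + b\right) = \left(17 + b\right) \left(\frac{161}{2} + b\right)$)
$O = 91417$
$M{\left(E{\left(26 \right)} \right)} - O = \left(\frac{2737}{2} + 26^{2} + \frac{195}{2} \cdot 26\right) - 91417 = \left(\frac{2737}{2} + 676 + 2535\right) - 91417 = \frac{9159}{2} - 91417 = - \frac{173675}{2}$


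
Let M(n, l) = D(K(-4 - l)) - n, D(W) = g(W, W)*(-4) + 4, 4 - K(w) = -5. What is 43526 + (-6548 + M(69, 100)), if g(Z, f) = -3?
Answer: 36925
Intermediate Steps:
K(w) = 9 (K(w) = 4 - 1*(-5) = 4 + 5 = 9)
D(W) = 16 (D(W) = -3*(-4) + 4 = 12 + 4 = 16)
M(n, l) = 16 - n
43526 + (-6548 + M(69, 100)) = 43526 + (-6548 + (16 - 1*69)) = 43526 + (-6548 + (16 - 69)) = 43526 + (-6548 - 53) = 43526 - 6601 = 36925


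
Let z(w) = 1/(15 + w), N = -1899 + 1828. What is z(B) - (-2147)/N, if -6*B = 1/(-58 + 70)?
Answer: -2311501/76609 ≈ -30.173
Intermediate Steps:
N = -71
B = -1/72 (B = -1/(6*(-58 + 70)) = -⅙/12 = -⅙*1/12 = -1/72 ≈ -0.013889)
z(B) - (-2147)/N = 1/(15 - 1/72) - (-2147)/(-71) = 1/(1079/72) - (-2147)*(-1)/71 = 72/1079 - 1*2147/71 = 72/1079 - 2147/71 = -2311501/76609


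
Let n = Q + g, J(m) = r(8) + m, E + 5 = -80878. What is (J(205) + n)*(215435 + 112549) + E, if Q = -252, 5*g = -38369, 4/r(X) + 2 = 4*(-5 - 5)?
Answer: -88634384537/35 ≈ -2.5324e+9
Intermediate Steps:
E = -80883 (E = -5 - 80878 = -80883)
r(X) = -2/21 (r(X) = 4/(-2 + 4*(-5 - 5)) = 4/(-2 + 4*(-10)) = 4/(-2 - 40) = 4/(-42) = 4*(-1/42) = -2/21)
g = -38369/5 (g = (⅕)*(-38369) = -38369/5 ≈ -7673.8)
J(m) = -2/21 + m
n = -39629/5 (n = -252 - 38369/5 = -39629/5 ≈ -7925.8)
(J(205) + n)*(215435 + 112549) + E = ((-2/21 + 205) - 39629/5)*(215435 + 112549) - 80883 = (4303/21 - 39629/5)*327984 - 80883 = -810694/105*327984 - 80883 = -88631553632/35 - 80883 = -88634384537/35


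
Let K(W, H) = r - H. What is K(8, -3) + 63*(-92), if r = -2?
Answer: -5795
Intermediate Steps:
K(W, H) = -2 - H
K(8, -3) + 63*(-92) = (-2 - 1*(-3)) + 63*(-92) = (-2 + 3) - 5796 = 1 - 5796 = -5795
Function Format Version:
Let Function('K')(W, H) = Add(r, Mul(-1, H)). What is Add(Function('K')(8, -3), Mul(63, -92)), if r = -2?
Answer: -5795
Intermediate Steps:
Function('K')(W, H) = Add(-2, Mul(-1, H))
Add(Function('K')(8, -3), Mul(63, -92)) = Add(Add(-2, Mul(-1, -3)), Mul(63, -92)) = Add(Add(-2, 3), -5796) = Add(1, -5796) = -5795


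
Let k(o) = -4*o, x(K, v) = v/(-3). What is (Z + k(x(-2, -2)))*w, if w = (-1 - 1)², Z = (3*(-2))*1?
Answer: -104/3 ≈ -34.667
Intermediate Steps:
x(K, v) = -v/3 (x(K, v) = v*(-⅓) = -v/3)
Z = -6 (Z = -6*1 = -6)
w = 4 (w = (-2)² = 4)
(Z + k(x(-2, -2)))*w = (-6 - (-4)*(-2)/3)*4 = (-6 - 4*⅔)*4 = (-6 - 8/3)*4 = -26/3*4 = -104/3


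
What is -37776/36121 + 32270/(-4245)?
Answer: -265196758/30666729 ≈ -8.6477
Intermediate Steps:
-37776/36121 + 32270/(-4245) = -37776*1/36121 + 32270*(-1/4245) = -37776/36121 - 6454/849 = -265196758/30666729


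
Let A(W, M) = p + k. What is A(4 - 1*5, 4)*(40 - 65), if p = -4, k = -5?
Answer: 225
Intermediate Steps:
A(W, M) = -9 (A(W, M) = -4 - 5 = -9)
A(4 - 1*5, 4)*(40 - 65) = -9*(40 - 65) = -9*(-25) = 225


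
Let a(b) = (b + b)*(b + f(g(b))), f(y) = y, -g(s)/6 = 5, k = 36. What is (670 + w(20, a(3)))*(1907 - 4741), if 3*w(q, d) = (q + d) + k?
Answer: -5395936/3 ≈ -1.7986e+6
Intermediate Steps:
g(s) = -30 (g(s) = -6*5 = -30)
a(b) = 2*b*(-30 + b) (a(b) = (b + b)*(b - 30) = (2*b)*(-30 + b) = 2*b*(-30 + b))
w(q, d) = 12 + d/3 + q/3 (w(q, d) = ((q + d) + 36)/3 = ((d + q) + 36)/3 = (36 + d + q)/3 = 12 + d/3 + q/3)
(670 + w(20, a(3)))*(1907 - 4741) = (670 + (12 + (2*3*(-30 + 3))/3 + (⅓)*20))*(1907 - 4741) = (670 + (12 + (2*3*(-27))/3 + 20/3))*(-2834) = (670 + (12 + (⅓)*(-162) + 20/3))*(-2834) = (670 + (12 - 54 + 20/3))*(-2834) = (670 - 106/3)*(-2834) = (1904/3)*(-2834) = -5395936/3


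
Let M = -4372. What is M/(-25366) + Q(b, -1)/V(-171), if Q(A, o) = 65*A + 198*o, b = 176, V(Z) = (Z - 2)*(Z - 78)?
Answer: 236748608/546345591 ≈ 0.43333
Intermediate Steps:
V(Z) = (-78 + Z)*(-2 + Z) (V(Z) = (-2 + Z)*(-78 + Z) = (-78 + Z)*(-2 + Z))
M/(-25366) + Q(b, -1)/V(-171) = -4372/(-25366) + (65*176 + 198*(-1))/(156 + (-171)² - 80*(-171)) = -4372*(-1/25366) + (11440 - 198)/(156 + 29241 + 13680) = 2186/12683 + 11242/43077 = 236748608/546345591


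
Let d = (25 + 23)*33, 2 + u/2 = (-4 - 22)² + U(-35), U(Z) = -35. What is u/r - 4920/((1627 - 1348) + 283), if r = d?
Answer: -196529/24728 ≈ -7.9476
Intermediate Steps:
u = 1278 (u = -4 + 2*((-4 - 22)² - 35) = -4 + 2*((-26)² - 35) = -4 + 2*(676 - 35) = -4 + 2*641 = -4 + 1282 = 1278)
d = 1584 (d = 48*33 = 1584)
r = 1584
u/r - 4920/((1627 - 1348) + 283) = 1278/1584 - 4920/((1627 - 1348) + 283) = 1278*(1/1584) - 4920/(279 + 283) = 71/88 - 4920/562 = 71/88 - 4920*1/562 = 71/88 - 2460/281 = -196529/24728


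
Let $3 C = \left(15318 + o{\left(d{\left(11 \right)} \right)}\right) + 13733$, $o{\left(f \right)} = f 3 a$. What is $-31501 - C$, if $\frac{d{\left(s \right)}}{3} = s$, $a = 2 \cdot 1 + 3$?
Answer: $- \frac{124049}{3} \approx -41350.0$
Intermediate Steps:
$a = 5$ ($a = 2 + 3 = 5$)
$d{\left(s \right)} = 3 s$
$o{\left(f \right)} = 15 f$ ($o{\left(f \right)} = f 3 \cdot 5 = 3 f 5 = 15 f$)
$C = \frac{29546}{3}$ ($C = \frac{\left(15318 + 15 \cdot 3 \cdot 11\right) + 13733}{3} = \frac{\left(15318 + 15 \cdot 33\right) + 13733}{3} = \frac{\left(15318 + 495\right) + 13733}{3} = \frac{15813 + 13733}{3} = \frac{1}{3} \cdot 29546 = \frac{29546}{3} \approx 9848.7$)
$-31501 - C = -31501 - \frac{29546}{3} = - \frac{124049}{3}$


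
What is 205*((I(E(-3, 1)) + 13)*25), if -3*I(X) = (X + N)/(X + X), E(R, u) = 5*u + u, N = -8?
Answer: 1204375/18 ≈ 66910.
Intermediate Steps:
E(R, u) = 6*u
I(X) = -(-8 + X)/(6*X) (I(X) = -(X - 8)/(3*(X + X)) = -(-8 + X)/(3*(2*X)) = -(-8 + X)*1/(2*X)/3 = -(-8 + X)/(6*X))
205*((I(E(-3, 1)) + 13)*25) = 205*(((8 - 6)/(6*((6*1))) + 13)*25) = 205*(((⅙)*(8 - 1*6)/6 + 13)*25) = 205*(((⅙)*(⅙)*(8 - 6) + 13)*25) = 205*(((⅙)*(⅙)*2 + 13)*25) = 205*((1/18 + 13)*25) = 205*((235/18)*25) = 205*(5875/18) = 1204375/18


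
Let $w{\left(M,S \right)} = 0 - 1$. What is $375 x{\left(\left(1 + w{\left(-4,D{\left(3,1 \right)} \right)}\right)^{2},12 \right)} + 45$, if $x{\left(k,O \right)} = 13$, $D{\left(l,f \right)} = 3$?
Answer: $4920$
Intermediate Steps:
$w{\left(M,S \right)} = -1$ ($w{\left(M,S \right)} = 0 - 1 = -1$)
$375 x{\left(\left(1 + w{\left(-4,D{\left(3,1 \right)} \right)}\right)^{2},12 \right)} + 45 = 375 \cdot 13 + 45 = 4875 + 45 = 4920$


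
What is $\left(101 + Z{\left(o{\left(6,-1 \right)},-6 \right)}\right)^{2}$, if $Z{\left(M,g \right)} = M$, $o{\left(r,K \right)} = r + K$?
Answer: $11236$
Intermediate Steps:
$o{\left(r,K \right)} = K + r$
$\left(101 + Z{\left(o{\left(6,-1 \right)},-6 \right)}\right)^{2} = \left(101 + \left(-1 + 6\right)\right)^{2} = \left(101 + 5\right)^{2} = 106^{2} = 11236$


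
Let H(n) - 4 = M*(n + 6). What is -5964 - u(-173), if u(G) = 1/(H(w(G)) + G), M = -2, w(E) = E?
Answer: -984061/165 ≈ -5964.0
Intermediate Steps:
H(n) = -8 - 2*n (H(n) = 4 - 2*(n + 6) = 4 - 2*(6 + n) = 4 + (-12 - 2*n) = -8 - 2*n)
u(G) = 1/(-8 - G) (u(G) = 1/((-8 - 2*G) + G) = 1/(-8 - G))
-5964 - u(-173) = -5964 - (-1)/(8 - 173) = -5964 - (-1)/(-165) = -5964 - (-1)*(-1)/165 = -5964 - 1*1/165 = -5964 - 1/165 = -984061/165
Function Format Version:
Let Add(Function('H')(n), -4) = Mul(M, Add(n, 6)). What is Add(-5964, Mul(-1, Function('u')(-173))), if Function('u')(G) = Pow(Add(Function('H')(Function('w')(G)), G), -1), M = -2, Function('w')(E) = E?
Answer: Rational(-984061, 165) ≈ -5964.0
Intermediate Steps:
Function('H')(n) = Add(-8, Mul(-2, n)) (Function('H')(n) = Add(4, Mul(-2, Add(n, 6))) = Add(4, Mul(-2, Add(6, n))) = Add(4, Add(-12, Mul(-2, n))) = Add(-8, Mul(-2, n)))
Function('u')(G) = Pow(Add(-8, Mul(-1, G)), -1) (Function('u')(G) = Pow(Add(Add(-8, Mul(-2, G)), G), -1) = Pow(Add(-8, Mul(-1, G)), -1))
Add(-5964, Mul(-1, Function('u')(-173))) = Add(-5964, Mul(-1, Mul(-1, Pow(Add(8, -173), -1)))) = Add(-5964, Mul(-1, Mul(-1, Pow(-165, -1)))) = Add(-5964, Mul(-1, Mul(-1, Rational(-1, 165)))) = Add(-5964, Mul(-1, Rational(1, 165))) = Add(-5964, Rational(-1, 165)) = Rational(-984061, 165)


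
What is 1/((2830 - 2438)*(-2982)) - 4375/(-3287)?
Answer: 5114126713/3842318928 ≈ 1.3310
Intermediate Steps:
1/((2830 - 2438)*(-2982)) - 4375/(-3287) = -1/2982/392 - 4375*(-1/3287) = (1/392)*(-1/2982) + 4375/3287 = -1/1168944 + 4375/3287 = 5114126713/3842318928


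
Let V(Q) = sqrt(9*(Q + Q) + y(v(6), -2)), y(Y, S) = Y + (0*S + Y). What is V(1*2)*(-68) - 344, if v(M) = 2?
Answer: -344 - 136*sqrt(10) ≈ -774.07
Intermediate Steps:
y(Y, S) = 2*Y (y(Y, S) = Y + (0 + Y) = Y + Y = 2*Y)
V(Q) = sqrt(4 + 18*Q) (V(Q) = sqrt(9*(Q + Q) + 2*2) = sqrt(9*(2*Q) + 4) = sqrt(18*Q + 4) = sqrt(4 + 18*Q))
V(1*2)*(-68) - 344 = sqrt(4 + 18*(1*2))*(-68) - 344 = sqrt(4 + 18*2)*(-68) - 344 = sqrt(4 + 36)*(-68) - 344 = sqrt(40)*(-68) - 344 = (2*sqrt(10))*(-68) - 344 = -136*sqrt(10) - 344 = -344 - 136*sqrt(10)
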